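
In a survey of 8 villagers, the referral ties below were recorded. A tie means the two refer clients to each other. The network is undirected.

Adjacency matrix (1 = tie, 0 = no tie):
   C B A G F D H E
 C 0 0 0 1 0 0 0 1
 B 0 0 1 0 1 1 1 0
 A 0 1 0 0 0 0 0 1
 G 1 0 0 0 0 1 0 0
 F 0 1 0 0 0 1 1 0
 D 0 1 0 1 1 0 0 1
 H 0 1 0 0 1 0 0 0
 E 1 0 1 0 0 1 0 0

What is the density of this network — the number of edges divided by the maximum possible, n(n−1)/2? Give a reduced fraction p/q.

11/28

There are 11 edges and 8 nodes, so the maximum possible is C(8,2) = 28.
Density = 11/28.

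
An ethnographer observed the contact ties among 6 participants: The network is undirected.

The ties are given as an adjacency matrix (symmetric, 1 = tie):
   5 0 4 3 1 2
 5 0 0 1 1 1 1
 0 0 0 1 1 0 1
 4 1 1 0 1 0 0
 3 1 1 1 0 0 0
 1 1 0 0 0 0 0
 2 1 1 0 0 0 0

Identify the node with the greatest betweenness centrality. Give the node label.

5

Unnormalized betweenness of each node: 0:1, 1:0, 2:2/3, 3:2/3, 4:2/3, 5:5.
5 has the largest value, 5, making it the main broker — the node through which the most shortest paths run.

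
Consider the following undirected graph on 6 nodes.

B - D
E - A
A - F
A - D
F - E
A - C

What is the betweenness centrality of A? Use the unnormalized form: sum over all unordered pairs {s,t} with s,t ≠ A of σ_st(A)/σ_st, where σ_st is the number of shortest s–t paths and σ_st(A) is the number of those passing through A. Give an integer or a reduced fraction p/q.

Pairs whose geodesics pass through A — B–E: 1; B–C: 1; B–F: 1; E–C: 1; E–D: 1; C–D: 1; C–F: 1; D–F: 1.
All other pairs contribute 0.
Summing the contributions gives betweenness(A) = 8.

8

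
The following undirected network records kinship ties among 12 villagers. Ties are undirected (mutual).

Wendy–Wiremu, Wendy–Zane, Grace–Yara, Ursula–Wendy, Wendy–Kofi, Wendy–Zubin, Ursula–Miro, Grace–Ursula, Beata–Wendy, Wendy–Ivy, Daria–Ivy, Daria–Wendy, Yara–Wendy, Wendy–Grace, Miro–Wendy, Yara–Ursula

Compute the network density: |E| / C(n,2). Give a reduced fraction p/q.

There are 16 edges and 12 nodes, so the maximum possible is C(12,2) = 66.
Density = 16/66 = 8/33.

8/33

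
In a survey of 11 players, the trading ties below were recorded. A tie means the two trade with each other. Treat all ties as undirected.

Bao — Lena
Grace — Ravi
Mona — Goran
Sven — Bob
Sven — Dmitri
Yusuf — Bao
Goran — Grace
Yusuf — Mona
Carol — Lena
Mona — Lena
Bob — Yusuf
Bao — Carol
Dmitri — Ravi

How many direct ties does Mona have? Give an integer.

3

Mona is directly tied to Goran, Lena, and Yusuf. That is 3 neighbors, so the degree of Mona is 3.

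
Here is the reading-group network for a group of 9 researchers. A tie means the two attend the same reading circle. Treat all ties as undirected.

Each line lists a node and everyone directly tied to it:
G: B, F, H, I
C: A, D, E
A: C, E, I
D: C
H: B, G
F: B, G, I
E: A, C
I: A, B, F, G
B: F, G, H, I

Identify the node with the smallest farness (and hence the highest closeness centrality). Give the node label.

I

Farness (sum of distances to all others) for each node — A:14, B:16, C:18, D:25, E:19, F:17, G:16, H:22, I:13.
The smallest farness is 13, for I, so I has the highest closeness.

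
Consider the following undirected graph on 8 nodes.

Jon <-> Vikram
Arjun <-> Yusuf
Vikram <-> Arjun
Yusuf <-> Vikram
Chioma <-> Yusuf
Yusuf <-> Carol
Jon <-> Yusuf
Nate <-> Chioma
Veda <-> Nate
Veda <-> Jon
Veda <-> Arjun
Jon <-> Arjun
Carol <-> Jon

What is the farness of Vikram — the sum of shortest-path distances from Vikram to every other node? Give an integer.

12

Distances from Vikram: Arjun:1, Carol:2, Chioma:2, Jon:1, Nate:3, Veda:2, Yusuf:1.
Sum = 1 + 2 + 2 + 1 + 3 + 2 + 1 = 12.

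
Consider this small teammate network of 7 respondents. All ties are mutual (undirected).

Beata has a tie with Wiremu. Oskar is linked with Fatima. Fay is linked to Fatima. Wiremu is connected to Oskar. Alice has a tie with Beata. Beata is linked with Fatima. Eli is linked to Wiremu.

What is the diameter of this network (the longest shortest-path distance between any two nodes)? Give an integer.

4

Eccentricity of each node (its greatest distance to any other): Alice:3, Beata:2, Eli:4, Fatima:3, Fay:4, Oskar:3, Wiremu:3.
The maximum eccentricity is 4, realized for instance by the pair Eli–Fay via Eli – Wiremu – Oskar – Fatima – Fay. So the diameter is 4.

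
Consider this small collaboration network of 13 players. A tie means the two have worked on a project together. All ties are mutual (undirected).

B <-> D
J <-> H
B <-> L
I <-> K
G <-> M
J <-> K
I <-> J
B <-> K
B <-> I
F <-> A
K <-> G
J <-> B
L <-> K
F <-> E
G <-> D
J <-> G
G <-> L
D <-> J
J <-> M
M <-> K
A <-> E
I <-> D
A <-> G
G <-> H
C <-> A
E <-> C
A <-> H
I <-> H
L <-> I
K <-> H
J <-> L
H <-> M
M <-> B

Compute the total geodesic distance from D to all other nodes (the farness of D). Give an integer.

Distances from D: A:2, B:1, C:3, E:3, F:3, G:1, H:2, I:1, J:1, K:2, L:2, M:2.
Sum = 2 + 1 + 3 + 3 + 3 + 1 + 2 + 1 + 1 + 2 + 2 + 2 = 23.

23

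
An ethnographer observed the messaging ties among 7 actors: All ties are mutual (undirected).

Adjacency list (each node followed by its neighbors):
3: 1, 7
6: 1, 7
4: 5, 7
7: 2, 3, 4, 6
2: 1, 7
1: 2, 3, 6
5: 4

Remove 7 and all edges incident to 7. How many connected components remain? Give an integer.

Without 7, the remaining ties split the others into: {4, 5}; {1, 2, 3, 6}.
That's 2 separate components.

2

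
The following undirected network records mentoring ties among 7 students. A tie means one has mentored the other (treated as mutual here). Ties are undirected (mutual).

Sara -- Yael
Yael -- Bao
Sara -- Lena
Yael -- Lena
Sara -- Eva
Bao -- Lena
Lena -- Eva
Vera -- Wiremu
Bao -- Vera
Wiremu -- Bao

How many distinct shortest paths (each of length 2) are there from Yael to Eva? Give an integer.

The shortest distance is 2. The length-2 paths are: Yael–Sara–Eva; Yael–Lena–Eva.
That gives 2 distinct shortest paths.

2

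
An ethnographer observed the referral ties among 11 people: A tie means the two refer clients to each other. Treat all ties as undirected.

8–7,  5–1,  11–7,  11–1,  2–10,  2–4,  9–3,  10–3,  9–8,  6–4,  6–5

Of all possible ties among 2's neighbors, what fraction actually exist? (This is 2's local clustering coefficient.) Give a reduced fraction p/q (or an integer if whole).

2's neighbors: 4 and 10 (k = 2).
Possible neighbor pairs: C(2,2) = 1. Edges among them: none → e = 0.
Clustering(2) = 0/1.

0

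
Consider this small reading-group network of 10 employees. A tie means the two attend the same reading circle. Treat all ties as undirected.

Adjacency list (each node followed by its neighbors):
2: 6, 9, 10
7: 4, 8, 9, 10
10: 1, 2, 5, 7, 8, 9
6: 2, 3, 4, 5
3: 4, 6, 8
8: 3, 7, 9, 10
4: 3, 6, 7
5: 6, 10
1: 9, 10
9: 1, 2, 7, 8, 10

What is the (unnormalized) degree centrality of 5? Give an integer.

5 is directly tied to 6 and 10. That is 2 neighbors, so the degree of 5 is 2.

2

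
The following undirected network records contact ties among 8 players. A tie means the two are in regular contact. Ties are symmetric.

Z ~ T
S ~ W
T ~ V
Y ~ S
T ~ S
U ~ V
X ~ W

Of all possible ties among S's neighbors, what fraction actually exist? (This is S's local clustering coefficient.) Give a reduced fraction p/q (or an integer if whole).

0

S's neighbors: T, W, and Y (k = 3).
Possible neighbor pairs: C(3,2) = 3. Edges among them: none → e = 0.
Clustering(S) = 0/3 = 0.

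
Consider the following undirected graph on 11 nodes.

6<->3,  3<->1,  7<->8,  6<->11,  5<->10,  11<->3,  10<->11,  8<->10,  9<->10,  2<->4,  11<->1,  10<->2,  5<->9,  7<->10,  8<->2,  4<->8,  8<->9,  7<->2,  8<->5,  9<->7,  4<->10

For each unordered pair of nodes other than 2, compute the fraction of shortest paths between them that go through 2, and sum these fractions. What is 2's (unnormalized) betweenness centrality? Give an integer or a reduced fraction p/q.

Pairs whose geodesics pass through 2 — 4–7: 1/3.
All other pairs contribute 0.
Summing the contributions gives betweenness(2) = 1/3.

1/3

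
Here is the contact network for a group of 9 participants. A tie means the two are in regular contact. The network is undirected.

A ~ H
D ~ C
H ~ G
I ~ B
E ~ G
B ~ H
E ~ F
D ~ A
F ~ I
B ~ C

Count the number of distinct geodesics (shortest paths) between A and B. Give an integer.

The shortest distance is 2, and the only length-2 path is A–H–B. So there is exactly 1 shortest path.

1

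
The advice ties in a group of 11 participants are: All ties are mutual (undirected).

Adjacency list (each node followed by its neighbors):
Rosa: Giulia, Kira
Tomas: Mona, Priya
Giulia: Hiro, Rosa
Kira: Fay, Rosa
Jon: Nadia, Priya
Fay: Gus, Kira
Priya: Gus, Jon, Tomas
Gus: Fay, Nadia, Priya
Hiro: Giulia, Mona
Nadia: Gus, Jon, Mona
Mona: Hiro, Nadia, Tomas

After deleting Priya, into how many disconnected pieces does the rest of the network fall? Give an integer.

1

Priya's neighbors (Gus, Jon, and Tomas) remain reachable from one another through other ties, so the rest of the network stays in one piece.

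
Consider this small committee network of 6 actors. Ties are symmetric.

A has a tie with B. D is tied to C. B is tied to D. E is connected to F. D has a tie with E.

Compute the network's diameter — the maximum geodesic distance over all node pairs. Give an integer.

4

Eccentricity of each node (its greatest distance to any other): A:4, B:3, C:3, D:2, E:3, F:4.
The maximum eccentricity is 4, realized for instance by the pair A–F via A – B – D – E – F. So the diameter is 4.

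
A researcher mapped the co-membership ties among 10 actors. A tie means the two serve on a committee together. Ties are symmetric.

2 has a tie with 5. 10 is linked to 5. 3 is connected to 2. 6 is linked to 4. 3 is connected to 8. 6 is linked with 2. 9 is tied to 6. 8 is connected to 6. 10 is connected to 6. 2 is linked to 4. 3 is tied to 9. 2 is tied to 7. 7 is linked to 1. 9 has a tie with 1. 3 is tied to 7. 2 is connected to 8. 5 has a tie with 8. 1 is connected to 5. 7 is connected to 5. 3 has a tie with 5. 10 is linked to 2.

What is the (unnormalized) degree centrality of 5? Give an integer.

6

5 is directly tied to 1, 2, 3, 7, 8, and 10. That is 6 neighbors, so the degree of 5 is 6.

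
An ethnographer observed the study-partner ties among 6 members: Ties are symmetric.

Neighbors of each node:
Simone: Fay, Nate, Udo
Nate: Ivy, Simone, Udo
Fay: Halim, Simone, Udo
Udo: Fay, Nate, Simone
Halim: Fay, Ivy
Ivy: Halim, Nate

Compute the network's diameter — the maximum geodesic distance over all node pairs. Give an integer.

Eccentricity of each node (its greatest distance to any other): Fay:2, Halim:2, Ivy:2, Nate:2, Simone:2, Udo:2.
The maximum eccentricity is 2, realized for instance by the pair Ivy–Simone via Ivy – Nate – Simone. So the diameter is 2.

2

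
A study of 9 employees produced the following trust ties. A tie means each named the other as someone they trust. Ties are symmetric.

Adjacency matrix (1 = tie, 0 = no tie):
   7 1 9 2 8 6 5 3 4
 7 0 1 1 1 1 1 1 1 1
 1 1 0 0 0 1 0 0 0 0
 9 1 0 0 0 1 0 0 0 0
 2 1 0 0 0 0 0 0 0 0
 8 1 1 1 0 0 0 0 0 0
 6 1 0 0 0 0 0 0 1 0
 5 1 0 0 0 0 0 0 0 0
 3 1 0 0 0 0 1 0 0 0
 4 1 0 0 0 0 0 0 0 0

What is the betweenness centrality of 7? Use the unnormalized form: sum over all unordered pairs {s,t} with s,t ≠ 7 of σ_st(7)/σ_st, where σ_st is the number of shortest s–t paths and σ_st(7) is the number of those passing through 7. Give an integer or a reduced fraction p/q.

Pairs whose geodesics pass through 7 — 1–9: 1/2; 1–2: 1; 1–6: 1; 1–5: 1; 1–3: 1; 1–4: 1; 9–2: 1; 9–6: 1; 9–5: 1; 9–3: 1; 9–4: 1; 2–8: 1; 2–6: 1; 2–5: 1 … (+11 more pairs).
All other pairs contribute 0.
Summing the contributions gives betweenness(7) = 49/2.

49/2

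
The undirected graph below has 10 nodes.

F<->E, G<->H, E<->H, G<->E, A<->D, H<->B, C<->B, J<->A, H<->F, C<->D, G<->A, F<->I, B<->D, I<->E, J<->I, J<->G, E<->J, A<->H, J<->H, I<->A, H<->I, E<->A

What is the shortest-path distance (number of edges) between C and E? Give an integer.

One shortest route is C – B – H – E, which uses 3 edges, and at distance 2 from C we only reach {A, H}, which does not include E. So d(C,E) = 3.

3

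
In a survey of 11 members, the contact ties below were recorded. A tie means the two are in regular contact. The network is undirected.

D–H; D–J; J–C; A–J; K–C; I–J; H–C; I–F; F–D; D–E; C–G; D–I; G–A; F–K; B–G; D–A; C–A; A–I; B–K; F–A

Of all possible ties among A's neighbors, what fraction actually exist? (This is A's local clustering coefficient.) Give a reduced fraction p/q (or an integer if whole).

7/15

A's neighbors: C, D, F, G, I, and J (k = 6).
Possible neighbor pairs: C(6,2) = 15. Edges among them: C–G, C–J, D–F, D–I, D–J, F–I, I–J → e = 7.
Clustering(A) = 7/15.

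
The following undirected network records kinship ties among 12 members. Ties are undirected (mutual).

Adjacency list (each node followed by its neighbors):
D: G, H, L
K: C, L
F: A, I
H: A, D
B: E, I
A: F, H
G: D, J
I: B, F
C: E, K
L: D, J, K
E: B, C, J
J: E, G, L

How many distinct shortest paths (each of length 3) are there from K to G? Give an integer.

2

The shortest distance is 3. The length-3 paths are: K–L–J–G; K–L–D–G.
That gives 2 distinct shortest paths.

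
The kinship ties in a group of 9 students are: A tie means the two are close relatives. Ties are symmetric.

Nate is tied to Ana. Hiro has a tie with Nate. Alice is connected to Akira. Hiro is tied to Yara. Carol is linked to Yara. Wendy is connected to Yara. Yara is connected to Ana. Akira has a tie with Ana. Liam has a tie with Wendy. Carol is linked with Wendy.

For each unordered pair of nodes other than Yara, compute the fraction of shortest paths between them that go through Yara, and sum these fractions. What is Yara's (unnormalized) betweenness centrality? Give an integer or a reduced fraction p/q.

Pairs whose geodesics pass through Yara — Nate–Carol: 2/2; Nate–Wendy: 2/2; Nate–Liam: 2/2; Carol–Hiro: 1; Carol–Ana: 1; Carol–Alice: 1; Carol–Akira: 1; Hiro–Ana: 1/2; Hiro–Alice: 1/2; Hiro–Wendy: 1; Hiro–Akira: 1/2; Hiro–Liam: 1; Ana–Wendy: 1; Ana–Liam: 1 … (+4 more pairs).
All other pairs contribute 0.
Summing the contributions gives betweenness(Yara) = 33/2.

33/2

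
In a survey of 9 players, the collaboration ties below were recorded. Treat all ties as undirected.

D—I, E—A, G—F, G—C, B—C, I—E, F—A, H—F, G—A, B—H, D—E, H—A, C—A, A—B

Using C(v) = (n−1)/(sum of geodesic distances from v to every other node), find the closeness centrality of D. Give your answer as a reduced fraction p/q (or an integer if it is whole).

Distances from D: A:2, B:3, C:3, E:1, F:3, G:3, H:3, I:1. Sum = 19.
n = 9, so closeness = 8/19.

8/19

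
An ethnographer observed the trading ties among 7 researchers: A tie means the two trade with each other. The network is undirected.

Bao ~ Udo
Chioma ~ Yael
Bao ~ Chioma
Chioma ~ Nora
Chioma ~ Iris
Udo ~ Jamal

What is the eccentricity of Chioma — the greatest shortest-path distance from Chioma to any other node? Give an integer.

3

Distances from Chioma: Bao:1, Iris:1, Jamal:3, Nora:1, Udo:2, Yael:1.
The largest is 3 (to Jamal), so the eccentricity of Chioma is 3.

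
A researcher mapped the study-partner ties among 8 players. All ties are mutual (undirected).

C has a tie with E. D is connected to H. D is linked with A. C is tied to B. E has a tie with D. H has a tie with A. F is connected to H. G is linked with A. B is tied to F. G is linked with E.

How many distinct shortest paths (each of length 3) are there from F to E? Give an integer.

The shortest distance is 3. The length-3 paths are: F–H–D–E; F–B–C–E.
That gives 2 distinct shortest paths.

2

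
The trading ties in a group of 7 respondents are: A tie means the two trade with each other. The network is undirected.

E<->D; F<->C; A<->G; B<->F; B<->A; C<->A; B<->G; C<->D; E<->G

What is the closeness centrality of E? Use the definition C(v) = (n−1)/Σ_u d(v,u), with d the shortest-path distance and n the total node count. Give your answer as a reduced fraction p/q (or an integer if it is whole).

6/11

Distances from E: A:2, B:2, C:2, D:1, F:3, G:1. Sum = 11.
n = 7, so closeness = 6/11.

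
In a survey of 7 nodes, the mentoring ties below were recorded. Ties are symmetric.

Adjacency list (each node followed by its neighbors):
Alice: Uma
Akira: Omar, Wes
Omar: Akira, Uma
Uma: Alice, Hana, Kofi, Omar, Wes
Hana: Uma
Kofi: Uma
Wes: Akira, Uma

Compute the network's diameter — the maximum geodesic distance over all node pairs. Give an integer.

Eccentricity of each node (its greatest distance to any other): Akira:3, Alice:3, Hana:3, Kofi:3, Omar:2, Uma:2, Wes:2.
The maximum eccentricity is 3, realized for instance by the pair Kofi–Akira via Kofi – Uma – Wes – Akira. So the diameter is 3.

3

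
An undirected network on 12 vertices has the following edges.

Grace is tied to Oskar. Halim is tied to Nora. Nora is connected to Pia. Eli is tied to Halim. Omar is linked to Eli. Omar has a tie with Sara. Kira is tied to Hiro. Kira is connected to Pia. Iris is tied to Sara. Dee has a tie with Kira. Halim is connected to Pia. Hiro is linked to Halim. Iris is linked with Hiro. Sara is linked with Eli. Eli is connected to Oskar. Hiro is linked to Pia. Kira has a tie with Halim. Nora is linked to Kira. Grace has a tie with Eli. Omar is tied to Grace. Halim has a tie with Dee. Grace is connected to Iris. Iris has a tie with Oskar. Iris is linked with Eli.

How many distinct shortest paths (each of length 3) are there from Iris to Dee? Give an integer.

3

The shortest distance is 3. The length-3 paths are: Iris–Eli–Halim–Dee; Iris–Hiro–Halim–Dee; Iris–Hiro–Kira–Dee.
That gives 3 distinct shortest paths.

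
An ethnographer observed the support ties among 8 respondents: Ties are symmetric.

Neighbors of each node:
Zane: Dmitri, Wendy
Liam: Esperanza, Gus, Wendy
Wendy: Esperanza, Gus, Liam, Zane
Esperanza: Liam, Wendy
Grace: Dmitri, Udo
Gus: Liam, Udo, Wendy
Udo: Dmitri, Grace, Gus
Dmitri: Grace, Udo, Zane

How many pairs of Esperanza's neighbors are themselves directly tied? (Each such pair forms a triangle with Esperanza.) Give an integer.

1

Esperanza's neighbors: Liam and Wendy.
Neighbor pairs that are themselves tied: Esperanza–Liam–Wendy. Each forms one triangle with Esperanza, for 1 in total.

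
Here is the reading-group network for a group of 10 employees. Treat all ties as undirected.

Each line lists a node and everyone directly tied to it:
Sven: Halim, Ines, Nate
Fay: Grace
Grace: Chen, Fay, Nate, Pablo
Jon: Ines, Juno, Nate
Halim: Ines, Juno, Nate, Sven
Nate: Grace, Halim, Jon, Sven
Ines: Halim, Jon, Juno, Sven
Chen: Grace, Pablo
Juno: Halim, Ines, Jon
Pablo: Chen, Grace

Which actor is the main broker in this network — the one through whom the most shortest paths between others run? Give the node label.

Nate

Unnormalized betweenness of each node: Chen:0, Fay:0, Grace:20, Halim:14/3, Ines:4/3, Jon:25/6, Juno:1/3, Nate:125/6, Pablo:0, Sven:5/3.
Nate has the largest value, 125/6, making it the main broker — the node through which the most shortest paths run.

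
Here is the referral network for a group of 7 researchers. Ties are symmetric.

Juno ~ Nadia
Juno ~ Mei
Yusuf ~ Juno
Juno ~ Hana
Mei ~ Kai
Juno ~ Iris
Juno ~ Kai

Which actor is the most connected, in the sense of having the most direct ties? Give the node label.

Juno

Degrees — Hana:1, Iris:1, Juno:6, Kai:2, Mei:2, Nadia:1, Yusuf:1.
The maximum is 6, attained only by Juno.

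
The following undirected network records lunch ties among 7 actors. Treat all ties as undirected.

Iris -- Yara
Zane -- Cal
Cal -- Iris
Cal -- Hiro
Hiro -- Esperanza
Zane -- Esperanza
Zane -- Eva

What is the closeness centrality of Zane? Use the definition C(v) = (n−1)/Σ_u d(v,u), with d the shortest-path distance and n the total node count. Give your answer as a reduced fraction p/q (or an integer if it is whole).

3/5

Distances from Zane: Cal:1, Esperanza:1, Eva:1, Hiro:2, Iris:2, Yara:3. Sum = 10.
n = 7, so closeness = 6/10 = 3/5.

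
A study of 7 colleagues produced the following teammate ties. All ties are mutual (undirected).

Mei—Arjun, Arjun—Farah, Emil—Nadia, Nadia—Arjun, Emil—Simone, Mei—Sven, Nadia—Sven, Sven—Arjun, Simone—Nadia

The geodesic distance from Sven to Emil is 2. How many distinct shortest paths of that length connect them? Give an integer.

1

The shortest distance is 2, and the only length-2 path is Sven–Nadia–Emil. So there is exactly 1 shortest path.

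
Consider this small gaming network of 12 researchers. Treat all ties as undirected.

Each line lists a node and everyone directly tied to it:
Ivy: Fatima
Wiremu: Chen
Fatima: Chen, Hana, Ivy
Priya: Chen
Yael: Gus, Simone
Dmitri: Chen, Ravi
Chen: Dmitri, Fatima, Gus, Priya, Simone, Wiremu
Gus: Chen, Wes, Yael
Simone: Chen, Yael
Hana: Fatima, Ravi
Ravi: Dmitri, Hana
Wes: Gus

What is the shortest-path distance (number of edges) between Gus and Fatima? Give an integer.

One shortest route is Gus – Chen – Fatima, which uses 2 edges, and Gus and Fatima are not directly tied, so nothing shorter exists. So d(Gus,Fatima) = 2.

2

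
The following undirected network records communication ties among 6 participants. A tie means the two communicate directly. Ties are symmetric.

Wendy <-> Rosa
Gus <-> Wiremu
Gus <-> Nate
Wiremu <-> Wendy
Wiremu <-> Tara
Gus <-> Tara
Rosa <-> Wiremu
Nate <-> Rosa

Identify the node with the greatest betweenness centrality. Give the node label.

Unnormalized betweenness of each node: Gus:3/2, Nate:1/2, Rosa:3/2, Tara:0, Wendy:0, Wiremu:7/2.
Wiremu has the largest value, 7/2, making it the main broker — the node through which the most shortest paths run.

Wiremu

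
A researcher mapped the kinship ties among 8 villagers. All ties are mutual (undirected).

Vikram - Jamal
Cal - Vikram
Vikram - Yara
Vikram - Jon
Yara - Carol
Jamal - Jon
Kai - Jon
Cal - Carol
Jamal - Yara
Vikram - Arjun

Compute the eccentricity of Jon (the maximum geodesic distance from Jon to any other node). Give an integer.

Distances from Jon: Arjun:2, Cal:2, Carol:3, Jamal:1, Kai:1, Vikram:1, Yara:2.
The largest is 3 (to Carol), so the eccentricity of Jon is 3.

3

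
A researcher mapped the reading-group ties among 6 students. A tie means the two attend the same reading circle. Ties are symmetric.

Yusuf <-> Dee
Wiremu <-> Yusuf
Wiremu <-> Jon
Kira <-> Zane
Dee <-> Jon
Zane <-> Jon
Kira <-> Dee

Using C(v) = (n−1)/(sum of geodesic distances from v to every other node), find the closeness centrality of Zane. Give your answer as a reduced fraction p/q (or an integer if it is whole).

5/9

Distances from Zane: Dee:2, Jon:1, Kira:1, Wiremu:2, Yusuf:3. Sum = 9.
n = 6, so closeness = 5/9.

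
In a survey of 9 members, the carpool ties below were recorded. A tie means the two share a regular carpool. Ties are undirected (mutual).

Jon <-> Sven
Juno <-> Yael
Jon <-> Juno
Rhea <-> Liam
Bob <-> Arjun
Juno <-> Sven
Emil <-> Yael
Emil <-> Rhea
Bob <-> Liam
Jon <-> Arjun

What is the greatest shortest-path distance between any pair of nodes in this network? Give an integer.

4

Eccentricity of each node (its greatest distance to any other): Arjun:4, Bob:4, Emil:4, Jon:4, Juno:4, Liam:4, Rhea:4, Sven:4, Yael:4.
The maximum eccentricity is 4, realized for instance by the pair Rhea–Sven via Rhea – Emil – Yael – Juno – Sven. So the diameter is 4.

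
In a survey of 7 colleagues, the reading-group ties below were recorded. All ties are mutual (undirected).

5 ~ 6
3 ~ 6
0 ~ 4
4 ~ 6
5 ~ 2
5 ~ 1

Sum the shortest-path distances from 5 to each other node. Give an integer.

10

Distances from 5: 0:3, 1:1, 2:1, 3:2, 4:2, 6:1.
Sum = 3 + 1 + 1 + 2 + 2 + 1 = 10.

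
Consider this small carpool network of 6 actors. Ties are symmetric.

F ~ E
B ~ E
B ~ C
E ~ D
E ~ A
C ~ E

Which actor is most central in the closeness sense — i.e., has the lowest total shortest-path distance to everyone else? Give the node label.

E

Farness (sum of distances to all others) for each node — A:9, B:8, C:8, D:9, E:5, F:9.
The smallest farness is 5, for E, so E has the highest closeness.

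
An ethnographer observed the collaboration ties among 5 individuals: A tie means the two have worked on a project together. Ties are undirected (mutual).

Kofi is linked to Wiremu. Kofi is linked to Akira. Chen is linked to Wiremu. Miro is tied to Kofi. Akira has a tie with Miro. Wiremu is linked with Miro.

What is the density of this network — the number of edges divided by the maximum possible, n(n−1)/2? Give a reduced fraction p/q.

3/5

There are 6 edges and 5 nodes, so the maximum possible is C(5,2) = 10.
Density = 6/10 = 3/5.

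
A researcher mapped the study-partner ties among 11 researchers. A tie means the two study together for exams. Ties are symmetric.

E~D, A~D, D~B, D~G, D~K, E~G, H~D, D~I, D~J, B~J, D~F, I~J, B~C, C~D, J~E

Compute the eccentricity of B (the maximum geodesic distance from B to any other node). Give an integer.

Distances from B: A:2, C:1, D:1, E:2, F:2, G:2, H:2, I:2, J:1, K:2.
The largest is 2 (to E, H, A, F, K, G, and I), so the eccentricity of B is 2.

2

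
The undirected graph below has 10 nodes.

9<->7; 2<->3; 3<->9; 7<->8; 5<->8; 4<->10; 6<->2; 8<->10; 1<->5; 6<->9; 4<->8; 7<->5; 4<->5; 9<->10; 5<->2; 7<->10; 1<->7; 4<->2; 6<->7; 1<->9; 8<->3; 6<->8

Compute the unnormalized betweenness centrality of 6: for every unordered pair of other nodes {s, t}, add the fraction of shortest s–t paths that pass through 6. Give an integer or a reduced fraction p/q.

Pairs whose geodesics pass through 6 — 8–9: 1/4; 8–2: 1/4; 7–2: 1/2; 9–2: 1/2.
All other pairs contribute 0.
Summing the contributions gives betweenness(6) = 3/2.

3/2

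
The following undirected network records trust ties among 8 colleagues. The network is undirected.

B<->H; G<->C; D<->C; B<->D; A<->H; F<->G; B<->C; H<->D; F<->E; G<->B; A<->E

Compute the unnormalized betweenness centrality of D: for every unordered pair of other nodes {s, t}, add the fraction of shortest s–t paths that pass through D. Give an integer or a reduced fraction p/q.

Pairs whose geodesics pass through D — A–C: 1/2; H–C: 1/2.
All other pairs contribute 0.
Summing the contributions gives betweenness(D) = 1.

1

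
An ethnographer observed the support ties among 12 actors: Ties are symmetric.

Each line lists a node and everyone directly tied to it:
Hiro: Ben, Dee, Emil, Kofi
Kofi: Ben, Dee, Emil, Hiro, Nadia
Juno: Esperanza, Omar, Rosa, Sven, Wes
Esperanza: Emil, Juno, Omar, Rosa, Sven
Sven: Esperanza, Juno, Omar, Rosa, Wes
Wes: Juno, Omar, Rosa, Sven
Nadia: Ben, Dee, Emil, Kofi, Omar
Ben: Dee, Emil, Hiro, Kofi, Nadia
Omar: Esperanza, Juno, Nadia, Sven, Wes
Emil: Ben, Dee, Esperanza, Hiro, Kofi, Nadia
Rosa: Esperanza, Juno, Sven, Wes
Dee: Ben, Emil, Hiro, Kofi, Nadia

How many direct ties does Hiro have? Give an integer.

Hiro is directly tied to Ben, Dee, Emil, and Kofi. That is 4 neighbors, so the degree of Hiro is 4.

4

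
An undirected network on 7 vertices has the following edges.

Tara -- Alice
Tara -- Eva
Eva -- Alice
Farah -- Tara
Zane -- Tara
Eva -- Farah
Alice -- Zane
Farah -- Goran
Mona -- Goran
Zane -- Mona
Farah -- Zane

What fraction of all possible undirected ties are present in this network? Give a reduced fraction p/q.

11/21

There are 11 edges and 7 nodes, so the maximum possible is C(7,2) = 21.
Density = 11/21.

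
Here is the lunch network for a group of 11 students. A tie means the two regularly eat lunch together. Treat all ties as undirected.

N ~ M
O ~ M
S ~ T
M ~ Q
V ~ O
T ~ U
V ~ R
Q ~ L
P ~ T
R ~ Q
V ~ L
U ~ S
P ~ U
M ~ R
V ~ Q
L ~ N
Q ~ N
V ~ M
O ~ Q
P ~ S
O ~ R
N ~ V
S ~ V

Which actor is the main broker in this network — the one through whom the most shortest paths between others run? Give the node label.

Unnormalized betweenness of each node: L:0, M:2/3, N:1/3, O:0, P:0, Q:2, R:0, S:21, T:0, U:0, V:26.
V has the largest value, 26, making it the main broker — the node through which the most shortest paths run.

V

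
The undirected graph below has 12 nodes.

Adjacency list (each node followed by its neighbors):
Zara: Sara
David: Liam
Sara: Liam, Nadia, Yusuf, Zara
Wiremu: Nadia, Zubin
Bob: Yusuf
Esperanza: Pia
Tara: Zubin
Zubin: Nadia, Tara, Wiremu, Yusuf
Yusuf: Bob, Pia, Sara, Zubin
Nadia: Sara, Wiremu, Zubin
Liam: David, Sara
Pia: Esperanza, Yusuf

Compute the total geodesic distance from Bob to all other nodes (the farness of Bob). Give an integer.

Distances from Bob: David:4, Esperanza:3, Liam:3, Nadia:3, Pia:2, Sara:2, Tara:3, Wiremu:3, Yusuf:1, Zara:3, Zubin:2.
Sum = 4 + 3 + 3 + 3 + 2 + 2 + 3 + 3 + 1 + 3 + 2 = 29.

29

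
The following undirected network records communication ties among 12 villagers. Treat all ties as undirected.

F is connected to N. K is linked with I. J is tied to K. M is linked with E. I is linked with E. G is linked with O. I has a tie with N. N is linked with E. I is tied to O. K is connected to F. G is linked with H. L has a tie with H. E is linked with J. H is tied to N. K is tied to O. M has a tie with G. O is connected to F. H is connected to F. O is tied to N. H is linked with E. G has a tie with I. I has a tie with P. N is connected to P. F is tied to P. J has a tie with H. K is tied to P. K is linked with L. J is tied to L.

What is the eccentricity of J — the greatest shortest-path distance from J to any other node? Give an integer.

Distances from J: E:1, F:2, G:2, H:1, I:2, K:1, L:1, M:2, N:2, O:2, P:2.
The largest is 2 (to G, F, N, O, I, P, and M), so the eccentricity of J is 2.

2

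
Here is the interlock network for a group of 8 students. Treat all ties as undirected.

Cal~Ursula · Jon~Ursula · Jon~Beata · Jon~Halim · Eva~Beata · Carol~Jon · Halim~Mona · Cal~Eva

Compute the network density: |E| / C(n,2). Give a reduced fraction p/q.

There are 8 edges and 8 nodes, so the maximum possible is C(8,2) = 28.
Density = 8/28 = 2/7.

2/7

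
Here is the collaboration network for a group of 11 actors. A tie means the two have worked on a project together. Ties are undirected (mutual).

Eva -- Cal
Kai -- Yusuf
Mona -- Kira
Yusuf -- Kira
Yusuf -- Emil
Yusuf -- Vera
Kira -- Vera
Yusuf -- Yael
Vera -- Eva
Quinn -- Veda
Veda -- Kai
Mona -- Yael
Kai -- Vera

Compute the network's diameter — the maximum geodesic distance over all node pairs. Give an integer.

Eccentricity of each node (its greatest distance to any other): Cal:5, Emil:4, Eva:4, Kai:3, Kira:4, Mona:5, Quinn:5, Veda:4, Vera:3, Yael:4, Yusuf:3.
The maximum eccentricity is 5, realized for instance by the pair Quinn–Mona via Quinn – Veda – Kai – Vera – Kira – Mona. So the diameter is 5.

5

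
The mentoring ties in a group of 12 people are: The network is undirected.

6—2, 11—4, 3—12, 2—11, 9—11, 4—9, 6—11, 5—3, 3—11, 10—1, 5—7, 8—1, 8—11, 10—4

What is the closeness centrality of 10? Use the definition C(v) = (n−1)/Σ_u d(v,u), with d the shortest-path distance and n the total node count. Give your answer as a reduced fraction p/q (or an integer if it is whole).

11/30

Distances from 10: 1:1, 2:3, 3:3, 4:1, 5:4, 6:3, 7:5, 8:2, 9:2, 11:2, 12:4. Sum = 30.
n = 12, so closeness = 11/30.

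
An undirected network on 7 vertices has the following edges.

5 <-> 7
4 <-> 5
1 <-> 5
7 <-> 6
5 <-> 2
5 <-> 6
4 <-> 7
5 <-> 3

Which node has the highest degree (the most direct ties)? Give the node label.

Degrees — 1:1, 2:1, 3:1, 4:2, 5:6, 6:2, 7:3.
The maximum is 6, attained only by 5.

5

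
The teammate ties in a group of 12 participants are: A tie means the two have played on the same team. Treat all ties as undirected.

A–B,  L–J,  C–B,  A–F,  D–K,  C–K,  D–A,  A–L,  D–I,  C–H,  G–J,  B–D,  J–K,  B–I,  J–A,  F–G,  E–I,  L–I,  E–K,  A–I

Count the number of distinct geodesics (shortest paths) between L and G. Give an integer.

1

The shortest distance is 2, and the only length-2 path is L–J–G. So there is exactly 1 shortest path.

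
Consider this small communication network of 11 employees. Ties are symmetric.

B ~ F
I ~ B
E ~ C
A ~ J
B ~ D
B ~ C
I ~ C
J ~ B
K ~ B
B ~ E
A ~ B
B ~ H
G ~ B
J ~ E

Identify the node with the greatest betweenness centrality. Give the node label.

Unnormalized betweenness of each node: A:0, B:79/2, C:1/2, D:0, E:1/2, F:0, G:0, H:0, I:0, J:1/2, K:0.
B has the largest value, 79/2, making it the main broker — the node through which the most shortest paths run.

B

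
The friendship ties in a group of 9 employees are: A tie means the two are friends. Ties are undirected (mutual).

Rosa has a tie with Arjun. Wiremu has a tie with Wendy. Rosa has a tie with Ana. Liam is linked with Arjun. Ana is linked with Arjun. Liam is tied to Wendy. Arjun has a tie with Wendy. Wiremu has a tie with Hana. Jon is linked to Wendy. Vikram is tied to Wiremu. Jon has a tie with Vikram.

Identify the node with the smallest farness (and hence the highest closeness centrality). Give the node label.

Farness (sum of distances to all others) for each node — Ana:20, Arjun:14, Hana:22, Jon:17, Liam:16, Rosa:20, Vikram:20, Wendy:12, Wiremu:15.
The smallest farness is 12, for Wendy, so Wendy has the highest closeness.

Wendy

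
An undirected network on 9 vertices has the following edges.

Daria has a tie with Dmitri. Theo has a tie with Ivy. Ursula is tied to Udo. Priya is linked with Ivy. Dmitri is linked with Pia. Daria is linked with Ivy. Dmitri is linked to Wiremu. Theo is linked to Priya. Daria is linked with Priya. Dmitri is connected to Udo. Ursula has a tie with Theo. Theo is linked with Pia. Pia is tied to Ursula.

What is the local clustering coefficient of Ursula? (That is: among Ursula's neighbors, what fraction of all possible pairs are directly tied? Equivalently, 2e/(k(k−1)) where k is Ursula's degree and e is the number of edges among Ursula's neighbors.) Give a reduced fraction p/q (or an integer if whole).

1/3

Ursula's neighbors: Pia, Theo, and Udo (k = 3).
Possible neighbor pairs: C(3,2) = 3. Edges among them: Pia–Theo → e = 1.
Clustering(Ursula) = 1/3.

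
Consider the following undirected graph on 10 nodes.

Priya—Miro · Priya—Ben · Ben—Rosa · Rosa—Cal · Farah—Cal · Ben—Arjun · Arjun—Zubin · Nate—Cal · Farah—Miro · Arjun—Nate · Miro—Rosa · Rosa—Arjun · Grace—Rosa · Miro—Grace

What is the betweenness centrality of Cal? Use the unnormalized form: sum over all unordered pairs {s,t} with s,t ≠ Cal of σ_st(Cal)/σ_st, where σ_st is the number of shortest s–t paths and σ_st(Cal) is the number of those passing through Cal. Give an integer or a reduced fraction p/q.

Pairs whose geodesics pass through Cal — Miro–Nate: 2/3; Zubin–Farah: 2/3; Rosa–Farah: 1/2; Rosa–Nate: 1/2; Ben–Farah: 1/3; Farah–Nate: 1; Farah–Arjun: 2/3; Nate–Grace: 1/2.
All other pairs contribute 0.
Summing the contributions gives betweenness(Cal) = 29/6.

29/6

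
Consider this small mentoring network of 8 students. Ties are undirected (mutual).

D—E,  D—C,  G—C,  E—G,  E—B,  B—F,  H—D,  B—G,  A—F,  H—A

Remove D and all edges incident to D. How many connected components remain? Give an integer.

1

D's neighbors (C, E, and H) remain reachable from one another through other ties, so the rest of the network stays in one piece.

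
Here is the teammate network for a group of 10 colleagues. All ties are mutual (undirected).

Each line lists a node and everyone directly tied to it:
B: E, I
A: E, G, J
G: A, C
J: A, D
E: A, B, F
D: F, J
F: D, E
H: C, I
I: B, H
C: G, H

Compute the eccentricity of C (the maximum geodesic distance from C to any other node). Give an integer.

4

Distances from C: A:2, B:3, D:4, E:3, F:4, G:1, H:1, I:2, J:3.
The largest is 4 (to D and F), so the eccentricity of C is 4.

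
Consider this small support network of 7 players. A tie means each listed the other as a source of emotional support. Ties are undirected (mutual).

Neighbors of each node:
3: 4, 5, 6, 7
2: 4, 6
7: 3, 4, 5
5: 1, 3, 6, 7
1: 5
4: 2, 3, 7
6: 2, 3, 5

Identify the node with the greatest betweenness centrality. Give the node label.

5

Unnormalized betweenness of each node: 1:0, 2:1/2, 3:2, 4:3/2, 5:11/2, 6:5/2, 7:1.
5 has the largest value, 11/2, making it the main broker — the node through which the most shortest paths run.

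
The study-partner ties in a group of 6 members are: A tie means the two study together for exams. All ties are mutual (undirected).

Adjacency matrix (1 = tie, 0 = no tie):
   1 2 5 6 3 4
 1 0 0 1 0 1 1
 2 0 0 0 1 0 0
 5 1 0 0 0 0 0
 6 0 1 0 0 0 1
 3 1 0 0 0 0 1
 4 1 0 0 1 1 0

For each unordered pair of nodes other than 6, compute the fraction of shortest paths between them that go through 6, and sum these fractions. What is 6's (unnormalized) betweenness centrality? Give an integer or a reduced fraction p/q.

Pairs whose geodesics pass through 6 — 1–2: 1; 2–5: 1; 2–3: 1; 2–4: 1.
All other pairs contribute 0.
Summing the contributions gives betweenness(6) = 4.

4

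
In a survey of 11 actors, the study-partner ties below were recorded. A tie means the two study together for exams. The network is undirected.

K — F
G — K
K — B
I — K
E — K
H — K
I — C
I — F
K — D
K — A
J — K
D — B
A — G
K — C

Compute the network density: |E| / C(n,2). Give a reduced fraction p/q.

There are 14 edges and 11 nodes, so the maximum possible is C(11,2) = 55.
Density = 14/55.

14/55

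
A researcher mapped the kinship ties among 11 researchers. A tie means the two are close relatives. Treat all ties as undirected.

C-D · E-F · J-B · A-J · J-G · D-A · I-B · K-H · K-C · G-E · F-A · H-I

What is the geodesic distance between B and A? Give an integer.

2

One shortest route is B – J – A, which uses 2 edges, and B and A are not directly tied, so nothing shorter exists. So d(B,A) = 2.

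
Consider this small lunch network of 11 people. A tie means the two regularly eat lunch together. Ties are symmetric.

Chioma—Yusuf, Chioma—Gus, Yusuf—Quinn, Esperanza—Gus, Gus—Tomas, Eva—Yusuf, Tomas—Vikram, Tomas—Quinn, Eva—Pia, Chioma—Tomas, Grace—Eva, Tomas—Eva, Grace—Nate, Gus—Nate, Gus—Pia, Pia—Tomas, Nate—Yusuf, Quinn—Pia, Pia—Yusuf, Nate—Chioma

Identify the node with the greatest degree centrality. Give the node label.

Degrees — Chioma:4, Esperanza:1, Eva:4, Grace:2, Gus:5, Nate:4, Pia:5, Quinn:3, Tomas:6, Vikram:1, Yusuf:5.
The maximum is 6, attained only by Tomas.

Tomas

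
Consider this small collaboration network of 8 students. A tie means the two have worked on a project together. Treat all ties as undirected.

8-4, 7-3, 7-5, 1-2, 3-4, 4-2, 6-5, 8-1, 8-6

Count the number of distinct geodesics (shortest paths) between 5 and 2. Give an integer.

The shortest distance is 4. The length-4 paths are: 5–6–8–1–2; 5–6–8–4–2; 5–7–3–4–2.
That gives 3 distinct shortest paths.

3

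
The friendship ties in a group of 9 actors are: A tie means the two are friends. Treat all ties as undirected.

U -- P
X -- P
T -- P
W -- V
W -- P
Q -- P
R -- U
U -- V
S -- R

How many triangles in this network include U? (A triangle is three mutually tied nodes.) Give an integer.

U's neighbors are P, R, and V, but none of them are tied to each other, so no triangle contains U.

0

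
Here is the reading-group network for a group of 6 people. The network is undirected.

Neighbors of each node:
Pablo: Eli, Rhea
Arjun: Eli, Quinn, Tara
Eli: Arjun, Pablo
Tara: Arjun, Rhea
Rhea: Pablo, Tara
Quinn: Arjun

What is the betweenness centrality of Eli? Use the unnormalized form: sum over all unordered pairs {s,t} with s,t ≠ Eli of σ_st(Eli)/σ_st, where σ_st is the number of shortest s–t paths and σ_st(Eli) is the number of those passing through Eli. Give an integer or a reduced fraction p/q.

Pairs whose geodesics pass through Eli — Quinn–Pablo: 1; Arjun–Pablo: 1.
All other pairs contribute 0.
Summing the contributions gives betweenness(Eli) = 2.

2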